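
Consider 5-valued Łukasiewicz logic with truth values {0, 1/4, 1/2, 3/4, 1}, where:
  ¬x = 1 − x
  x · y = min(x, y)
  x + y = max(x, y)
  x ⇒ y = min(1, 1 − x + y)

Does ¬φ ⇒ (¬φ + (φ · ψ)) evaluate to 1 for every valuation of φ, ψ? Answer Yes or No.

Yes

At φ = 1, ψ = 1/2, for instance:
¬φ = ¬1 = 0
φ · ψ = 1 · 1/2 = 1/2
¬φ + (φ · ψ) = 0 + 1/2 = 1/2
¬φ ⇒ (¬φ + (φ · ψ)) = 0 ⇒ 1/2 = 1
and checking the remaining 24 assignments likewise gives ≥ 1 in every case.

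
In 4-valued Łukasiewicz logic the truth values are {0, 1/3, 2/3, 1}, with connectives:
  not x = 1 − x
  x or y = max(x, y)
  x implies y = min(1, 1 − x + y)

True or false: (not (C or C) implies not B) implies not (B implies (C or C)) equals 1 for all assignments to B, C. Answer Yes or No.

No

Counterexample: take B = 0, C = 0.
C or C = 0 or 0 = 0
not (C or C) = not 0 = 1
not B = not 0 = 1
not (C or C) implies not B = 1 implies 1 = 1
B implies (C or C) = 0 implies 0 = 1
not (B implies (C or C)) = not 1 = 0
(not (C or C) implies not B) implies not (B implies (C or C)) = 1 implies 0 = 0
This gives 0 ≠ 1.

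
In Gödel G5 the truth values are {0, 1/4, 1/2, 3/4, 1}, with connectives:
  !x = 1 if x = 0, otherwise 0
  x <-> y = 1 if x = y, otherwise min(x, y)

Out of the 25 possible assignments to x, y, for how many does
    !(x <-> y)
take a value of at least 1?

value 1: 8 assignments (counts)
value 0: 17 assignments
So 8 of the 25 assignments meet the threshold.

8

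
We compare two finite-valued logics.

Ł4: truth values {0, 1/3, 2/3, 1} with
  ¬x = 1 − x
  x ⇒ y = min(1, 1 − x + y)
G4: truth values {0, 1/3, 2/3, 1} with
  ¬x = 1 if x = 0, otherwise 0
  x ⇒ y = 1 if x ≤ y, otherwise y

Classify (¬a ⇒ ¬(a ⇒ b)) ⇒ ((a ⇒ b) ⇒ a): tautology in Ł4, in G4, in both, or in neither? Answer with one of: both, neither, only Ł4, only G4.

In Ł4: every assignment gives 1 — tautology.
In G4: at a = 1/3, b = 1/3 the value is 1/3 — not a tautology.

only Ł4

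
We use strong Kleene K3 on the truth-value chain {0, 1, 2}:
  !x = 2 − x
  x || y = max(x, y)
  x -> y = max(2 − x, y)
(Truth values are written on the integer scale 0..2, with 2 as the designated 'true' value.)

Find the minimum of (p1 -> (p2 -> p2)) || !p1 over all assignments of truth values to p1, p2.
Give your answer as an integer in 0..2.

Take p1 = 1, p2 = 1:
p2 -> p2 = 1 -> 1 = 1
p1 -> (p2 -> p2) = 1 -> 1 = 1
!p1 = !1 = 1
(p1 -> (p2 -> p2)) || !p1 = 1 || 1 = 1
No assignment yields a value below 1, so this is the minimum.

1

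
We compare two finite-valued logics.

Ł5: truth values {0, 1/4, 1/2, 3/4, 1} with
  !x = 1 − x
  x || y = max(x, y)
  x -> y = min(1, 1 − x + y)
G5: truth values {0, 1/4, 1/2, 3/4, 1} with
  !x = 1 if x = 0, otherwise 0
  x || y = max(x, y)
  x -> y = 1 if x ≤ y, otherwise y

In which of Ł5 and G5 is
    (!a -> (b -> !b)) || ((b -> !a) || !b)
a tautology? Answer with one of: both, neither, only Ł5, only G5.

only G5

In Ł5: at a = 1/4, b = 1 the value is 3/4 — not a tautology.
In G5: every assignment gives 1 — tautology.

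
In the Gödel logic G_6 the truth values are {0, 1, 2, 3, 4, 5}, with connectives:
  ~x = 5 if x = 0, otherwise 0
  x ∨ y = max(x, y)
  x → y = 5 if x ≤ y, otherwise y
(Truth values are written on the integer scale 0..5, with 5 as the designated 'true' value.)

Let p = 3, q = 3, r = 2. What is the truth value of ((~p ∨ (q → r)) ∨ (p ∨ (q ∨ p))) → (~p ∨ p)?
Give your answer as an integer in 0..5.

5

~p = ~3 = 0
q → r = 3 → 2 = 2
~p ∨ (q → r) = 0 ∨ 2 = 2
q ∨ p = 3 ∨ 3 = 3
p ∨ (q ∨ p) = 3 ∨ 3 = 3
(~p ∨ (q → r)) ∨ (p ∨ (q ∨ p)) = 2 ∨ 3 = 3
~p = ~3 = 0
~p ∨ p = 0 ∨ 3 = 3
((~p ∨ (q → r)) ∨ (p ∨ (q ∨ p))) → (~p ∨ p) = 3 → 3 = 5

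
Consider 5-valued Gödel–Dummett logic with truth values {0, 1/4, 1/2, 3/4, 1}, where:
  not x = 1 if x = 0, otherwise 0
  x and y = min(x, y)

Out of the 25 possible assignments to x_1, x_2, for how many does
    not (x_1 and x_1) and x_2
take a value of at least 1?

1

value 1: 1 assignment (counts)
value 3/4: 1 assignment
value 1/2: 1 assignment
value 1/4: 1 assignment
value 0: 21 assignments
So 1 of the 25 assignments meets the threshold.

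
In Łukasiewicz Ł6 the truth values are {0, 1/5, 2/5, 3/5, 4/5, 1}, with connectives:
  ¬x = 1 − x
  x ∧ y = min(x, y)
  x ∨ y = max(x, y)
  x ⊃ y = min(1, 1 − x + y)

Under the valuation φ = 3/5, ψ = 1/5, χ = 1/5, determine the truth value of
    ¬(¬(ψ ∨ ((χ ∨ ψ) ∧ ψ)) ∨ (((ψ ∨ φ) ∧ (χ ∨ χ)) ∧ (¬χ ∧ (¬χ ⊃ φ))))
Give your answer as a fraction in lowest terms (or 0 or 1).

χ ∨ ψ = 1/5 ∨ 1/5 = 1/5
(χ ∨ ψ) ∧ ψ = 1/5 ∧ 1/5 = 1/5
ψ ∨ ((χ ∨ ψ) ∧ ψ) = 1/5 ∨ 1/5 = 1/5
¬(ψ ∨ ((χ ∨ ψ) ∧ ψ)) = ¬1/5 = 4/5
ψ ∨ φ = 1/5 ∨ 3/5 = 3/5
χ ∨ χ = 1/5 ∨ 1/5 = 1/5
(ψ ∨ φ) ∧ (χ ∨ χ) = 3/5 ∧ 1/5 = 1/5
¬χ = ¬1/5 = 4/5
¬χ = ¬1/5 = 4/5
¬χ ⊃ φ = 4/5 ⊃ 3/5 = 4/5
¬χ ∧ (¬χ ⊃ φ) = 4/5 ∧ 4/5 = 4/5
((ψ ∨ φ) ∧ (χ ∨ χ)) ∧ (¬χ ∧ (¬χ ⊃ φ)) = 1/5 ∧ 4/5 = 1/5
¬(ψ ∨ ((χ ∨ ψ) ∧ ψ)) ∨ (((ψ ∨ φ) ∧ (χ ∨ χ)) ∧ (¬χ ∧ (¬χ ⊃ φ))) = 4/5 ∨ 1/5 = 4/5
¬(¬(ψ ∨ ((χ ∨ ψ) ∧ ψ)) ∨ (((ψ ∨ φ) ∧ (χ ∨ χ)) ∧ (¬χ ∧ (¬χ ⊃ φ)))) = ¬4/5 = 1/5

1/5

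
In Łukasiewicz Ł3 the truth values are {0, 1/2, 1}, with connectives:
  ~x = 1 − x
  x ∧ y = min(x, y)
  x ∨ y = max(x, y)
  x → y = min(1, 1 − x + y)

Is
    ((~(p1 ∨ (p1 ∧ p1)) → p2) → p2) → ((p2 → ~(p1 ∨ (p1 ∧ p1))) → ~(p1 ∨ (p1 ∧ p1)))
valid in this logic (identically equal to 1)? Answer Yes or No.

Yes

p1 = 0, p2 = 0 ↦ 1
p1 = 0, p2 = 1/2 ↦ 1
p1 = 0, p2 = 1 ↦ 1
p1 = 1/2, p2 = 0 ↦ 1
p1 = 1/2, p2 = 1/2 ↦ 1
p1 = 1/2, p2 = 1 ↦ 1
p1 = 1, p2 = 0 ↦ 1
p1 = 1, p2 = 1/2 ↦ 1
p1 = 1, p2 = 1 ↦ 1
Every assignment gives a value ≥ 1.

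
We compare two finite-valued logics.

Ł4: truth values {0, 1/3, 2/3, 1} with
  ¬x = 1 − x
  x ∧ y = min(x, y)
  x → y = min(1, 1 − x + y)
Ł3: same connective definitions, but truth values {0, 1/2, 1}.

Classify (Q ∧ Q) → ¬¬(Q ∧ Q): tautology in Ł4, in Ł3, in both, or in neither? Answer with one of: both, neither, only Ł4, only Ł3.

In Ł4: every assignment gives 1 — tautology.
In Ł3: every assignment gives 1 — tautology.

both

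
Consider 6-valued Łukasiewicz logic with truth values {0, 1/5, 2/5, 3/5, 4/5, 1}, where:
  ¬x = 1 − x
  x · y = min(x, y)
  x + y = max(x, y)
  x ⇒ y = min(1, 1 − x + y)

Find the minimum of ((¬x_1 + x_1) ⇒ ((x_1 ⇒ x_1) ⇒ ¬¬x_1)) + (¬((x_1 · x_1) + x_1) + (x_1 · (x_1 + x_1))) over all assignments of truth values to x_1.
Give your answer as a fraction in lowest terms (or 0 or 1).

Take x_1 = 1/5:
¬x_1 = ¬1/5 = 4/5
¬x_1 + x_1 = 4/5 + 1/5 = 4/5
x_1 ⇒ x_1 = 1/5 ⇒ 1/5 = 1
¬x_1 = ¬1/5 = 4/5
¬¬x_1 = ¬4/5 = 1/5
(x_1 ⇒ x_1) ⇒ ¬¬x_1 = 1 ⇒ 1/5 = 1/5
(¬x_1 + x_1) ⇒ ((x_1 ⇒ x_1) ⇒ ¬¬x_1) = 4/5 ⇒ 1/5 = 2/5
x_1 · x_1 = 1/5 · 1/5 = 1/5
(x_1 · x_1) + x_1 = 1/5 + 1/5 = 1/5
¬((x_1 · x_1) + x_1) = ¬1/5 = 4/5
x_1 + x_1 = 1/5 + 1/5 = 1/5
x_1 · (x_1 + x_1) = 1/5 · 1/5 = 1/5
¬((x_1 · x_1) + x_1) + (x_1 · (x_1 + x_1)) = 4/5 + 1/5 = 4/5
((¬x_1 + x_1) ⇒ ((x_1 ⇒ x_1) ⇒ ¬¬x_1)) + (¬((x_1 · x_1) + x_1) + (x_1 · (x_1 + x_1))) = 2/5 + 4/5 = 4/5
No assignment yields a value below 4/5, so this is the minimum.

4/5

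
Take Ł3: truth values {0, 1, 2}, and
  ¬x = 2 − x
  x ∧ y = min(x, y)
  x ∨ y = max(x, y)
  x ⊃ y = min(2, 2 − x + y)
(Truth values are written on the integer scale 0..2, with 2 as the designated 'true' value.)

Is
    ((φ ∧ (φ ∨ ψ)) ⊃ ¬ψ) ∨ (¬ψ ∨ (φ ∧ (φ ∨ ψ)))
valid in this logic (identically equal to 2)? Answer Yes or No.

Counterexample: take φ = 1, ψ = 2.
φ ∨ ψ = 1 ∨ 2 = 2
φ ∧ (φ ∨ ψ) = 1 ∧ 2 = 1
¬ψ = ¬2 = 0
(φ ∧ (φ ∨ ψ)) ⊃ ¬ψ = 1 ⊃ 0 = 1
¬ψ = ¬2 = 0
φ ∨ ψ = 1 ∨ 2 = 2
φ ∧ (φ ∨ ψ) = 1 ∧ 2 = 1
¬ψ ∨ (φ ∧ (φ ∨ ψ)) = 0 ∨ 1 = 1
((φ ∧ (φ ∨ ψ)) ⊃ ¬ψ) ∨ (¬ψ ∨ (φ ∧ (φ ∨ ψ))) = 1 ∨ 1 = 1
This gives 1 ≠ 2.

No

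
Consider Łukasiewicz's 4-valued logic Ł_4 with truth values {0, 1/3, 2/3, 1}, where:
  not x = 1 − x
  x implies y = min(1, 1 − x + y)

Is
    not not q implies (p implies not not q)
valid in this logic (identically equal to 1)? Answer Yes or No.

Yes

p = 0, q = 0 ↦ 1
p = 0, q = 1/3 ↦ 1
p = 0, q = 2/3 ↦ 1
p = 0, q = 1 ↦ 1
p = 1/3, q = 0 ↦ 1
p = 1/3, q = 1/3 ↦ 1
p = 1/3, q = 2/3 ↦ 1
p = 1/3, q = 1 ↦ 1
p = 2/3, q = 0 ↦ 1
p = 2/3, q = 1/3 ↦ 1
p = 2/3, q = 2/3 ↦ 1
p = 2/3, q = 1 ↦ 1
p = 1, q = 0 ↦ 1
p = 1, q = 1/3 ↦ 1
p = 1, q = 2/3 ↦ 1
p = 1, q = 1 ↦ 1
Every assignment gives a value ≥ 1.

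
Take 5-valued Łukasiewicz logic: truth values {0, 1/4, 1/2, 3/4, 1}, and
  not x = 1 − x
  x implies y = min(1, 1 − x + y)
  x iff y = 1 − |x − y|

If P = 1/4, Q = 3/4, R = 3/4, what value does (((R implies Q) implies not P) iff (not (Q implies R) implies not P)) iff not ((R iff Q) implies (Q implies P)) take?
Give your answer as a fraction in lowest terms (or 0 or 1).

3/4

R implies Q = 3/4 implies 3/4 = 1
not P = not 1/4 = 3/4
(R implies Q) implies not P = 1 implies 3/4 = 3/4
Q implies R = 3/4 implies 3/4 = 1
not (Q implies R) = not 1 = 0
not P = not 1/4 = 3/4
not (Q implies R) implies not P = 0 implies 3/4 = 1
((R implies Q) implies not P) iff (not (Q implies R) implies not P) = 3/4 iff 1 = 3/4
R iff Q = 3/4 iff 3/4 = 1
Q implies P = 3/4 implies 1/4 = 1/2
(R iff Q) implies (Q implies P) = 1 implies 1/2 = 1/2
not ((R iff Q) implies (Q implies P)) = not 1/2 = 1/2
(((R implies Q) implies not P) iff (not (Q implies R) implies not P)) iff not ((R iff Q) implies (Q implies P)) = 3/4 iff 1/2 = 3/4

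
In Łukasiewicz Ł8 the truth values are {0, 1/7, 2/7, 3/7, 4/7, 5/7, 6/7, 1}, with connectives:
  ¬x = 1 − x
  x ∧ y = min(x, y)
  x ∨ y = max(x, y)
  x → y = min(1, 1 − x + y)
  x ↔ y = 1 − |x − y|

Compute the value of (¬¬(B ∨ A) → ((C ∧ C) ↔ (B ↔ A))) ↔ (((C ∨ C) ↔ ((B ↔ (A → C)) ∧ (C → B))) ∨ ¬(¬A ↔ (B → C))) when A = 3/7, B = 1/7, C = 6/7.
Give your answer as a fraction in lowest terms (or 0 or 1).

B ∨ A = 1/7 ∨ 3/7 = 3/7
¬(B ∨ A) = ¬3/7 = 4/7
¬¬(B ∨ A) = ¬4/7 = 3/7
C ∧ C = 6/7 ∧ 6/7 = 6/7
B ↔ A = 1/7 ↔ 3/7 = 5/7
(C ∧ C) ↔ (B ↔ A) = 6/7 ↔ 5/7 = 6/7
¬¬(B ∨ A) → ((C ∧ C) ↔ (B ↔ A)) = 3/7 → 6/7 = 1
C ∨ C = 6/7 ∨ 6/7 = 6/7
A → C = 3/7 → 6/7 = 1
B ↔ (A → C) = 1/7 ↔ 1 = 1/7
C → B = 6/7 → 1/7 = 2/7
(B ↔ (A → C)) ∧ (C → B) = 1/7 ∧ 2/7 = 1/7
(C ∨ C) ↔ ((B ↔ (A → C)) ∧ (C → B)) = 6/7 ↔ 1/7 = 2/7
¬A = ¬3/7 = 4/7
B → C = 1/7 → 6/7 = 1
¬A ↔ (B → C) = 4/7 ↔ 1 = 4/7
¬(¬A ↔ (B → C)) = ¬4/7 = 3/7
((C ∨ C) ↔ ((B ↔ (A → C)) ∧ (C → B))) ∨ ¬(¬A ↔ (B → C)) = 2/7 ∨ 3/7 = 3/7
(¬¬(B ∨ A) → ((C ∧ C) ↔ (B ↔ A))) ↔ (((C ∨ C) ↔ ((B ↔ (A → C)) ∧ (C → B))) ∨ ¬(¬A ↔ (B → C))) = 1 ↔ 3/7 = 3/7

3/7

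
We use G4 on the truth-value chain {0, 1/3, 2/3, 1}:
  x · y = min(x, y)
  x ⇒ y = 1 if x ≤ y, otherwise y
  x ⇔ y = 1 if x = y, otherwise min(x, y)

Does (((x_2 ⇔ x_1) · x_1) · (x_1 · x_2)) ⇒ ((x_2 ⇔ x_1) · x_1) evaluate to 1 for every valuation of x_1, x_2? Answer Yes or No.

Yes

x_1 = 0, x_2 = 0 ↦ 1
x_1 = 0, x_2 = 1/3 ↦ 1
x_1 = 0, x_2 = 2/3 ↦ 1
x_1 = 0, x_2 = 1 ↦ 1
x_1 = 1/3, x_2 = 0 ↦ 1
x_1 = 1/3, x_2 = 1/3 ↦ 1
x_1 = 1/3, x_2 = 2/3 ↦ 1
x_1 = 1/3, x_2 = 1 ↦ 1
x_1 = 2/3, x_2 = 0 ↦ 1
x_1 = 2/3, x_2 = 1/3 ↦ 1
x_1 = 2/3, x_2 = 2/3 ↦ 1
x_1 = 2/3, x_2 = 1 ↦ 1
x_1 = 1, x_2 = 0 ↦ 1
x_1 = 1, x_2 = 1/3 ↦ 1
x_1 = 1, x_2 = 2/3 ↦ 1
x_1 = 1, x_2 = 1 ↦ 1
Every assignment gives a value ≥ 1.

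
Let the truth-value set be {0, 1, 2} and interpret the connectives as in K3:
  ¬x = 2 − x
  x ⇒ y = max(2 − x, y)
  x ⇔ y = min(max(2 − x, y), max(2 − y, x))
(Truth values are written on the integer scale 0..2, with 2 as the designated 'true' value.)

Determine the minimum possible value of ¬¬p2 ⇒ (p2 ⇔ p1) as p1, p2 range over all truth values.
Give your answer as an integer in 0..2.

0

Take p1 = 0, p2 = 2:
¬p2 = ¬2 = 0
¬¬p2 = ¬0 = 2
p2 ⇔ p1 = 2 ⇔ 0 = 0
¬¬p2 ⇒ (p2 ⇔ p1) = 2 ⇒ 0 = 0
No assignment yields a value below 0, so this is the minimum.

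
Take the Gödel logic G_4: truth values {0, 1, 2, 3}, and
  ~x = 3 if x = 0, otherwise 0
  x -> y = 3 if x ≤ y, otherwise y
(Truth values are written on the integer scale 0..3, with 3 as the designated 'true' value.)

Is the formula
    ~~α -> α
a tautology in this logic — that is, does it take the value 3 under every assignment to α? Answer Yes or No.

Counterexample: take α = 1.
~α = ~1 = 0
~~α = ~0 = 3
~~α -> α = 3 -> 1 = 1
This gives 1 ≠ 3.

No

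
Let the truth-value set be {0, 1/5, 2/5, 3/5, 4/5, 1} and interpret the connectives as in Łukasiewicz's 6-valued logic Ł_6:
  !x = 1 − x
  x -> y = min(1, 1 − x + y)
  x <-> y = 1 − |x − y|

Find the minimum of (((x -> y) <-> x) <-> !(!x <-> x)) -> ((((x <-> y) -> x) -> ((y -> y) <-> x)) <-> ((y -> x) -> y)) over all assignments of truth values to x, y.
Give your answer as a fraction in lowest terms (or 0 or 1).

Take x = 1/5, y = 0:
x -> y = 1/5 -> 0 = 4/5
(x -> y) <-> x = 4/5 <-> 1/5 = 2/5
!x = !1/5 = 4/5
!x <-> x = 4/5 <-> 1/5 = 2/5
!(!x <-> x) = !2/5 = 3/5
((x -> y) <-> x) <-> !(!x <-> x) = 2/5 <-> 3/5 = 4/5
x <-> y = 1/5 <-> 0 = 4/5
(x <-> y) -> x = 4/5 -> 1/5 = 2/5
y -> y = 0 -> 0 = 1
(y -> y) <-> x = 1 <-> 1/5 = 1/5
((x <-> y) -> x) -> ((y -> y) <-> x) = 2/5 -> 1/5 = 4/5
y -> x = 0 -> 1/5 = 1
(y -> x) -> y = 1 -> 0 = 0
(((x <-> y) -> x) -> ((y -> y) <-> x)) <-> ((y -> x) -> y) = 4/5 <-> 0 = 1/5
(((x -> y) <-> x) <-> !(!x <-> x)) -> ((((x <-> y) -> x) -> ((y -> y) <-> x)) <-> ((y -> x) -> y)) = 4/5 -> 1/5 = 2/5
No assignment yields a value below 2/5, so this is the minimum.

2/5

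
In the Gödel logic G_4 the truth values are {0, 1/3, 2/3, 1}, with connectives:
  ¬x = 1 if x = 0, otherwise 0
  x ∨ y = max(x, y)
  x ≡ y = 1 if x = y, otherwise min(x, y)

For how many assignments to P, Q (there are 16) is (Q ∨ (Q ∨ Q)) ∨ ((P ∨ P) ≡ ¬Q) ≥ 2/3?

11

P = 0, Q = 0 ↦ 0  <
P = 0, Q = 1/3 ↦ 1  ≥
P = 0, Q = 2/3 ↦ 1  ≥
P = 0, Q = 1 ↦ 1  ≥
P = 1/3, Q = 0 ↦ 1/3  <
P = 1/3, Q = 1/3 ↦ 1/3  <
P = 1/3, Q = 2/3 ↦ 2/3  ≥
P = 1/3, Q = 1 ↦ 1  ≥
P = 2/3, Q = 0 ↦ 2/3  ≥
P = 2/3, Q = 1/3 ↦ 1/3  <
P = 2/3, Q = 2/3 ↦ 2/3  ≥
P = 2/3, Q = 1 ↦ 1  ≥
P = 1, Q = 0 ↦ 1  ≥
P = 1, Q = 1/3 ↦ 1/3  <
P = 1, Q = 2/3 ↦ 2/3  ≥
P = 1, Q = 1 ↦ 1  ≥
So 11 of the 16 assignments meet the threshold.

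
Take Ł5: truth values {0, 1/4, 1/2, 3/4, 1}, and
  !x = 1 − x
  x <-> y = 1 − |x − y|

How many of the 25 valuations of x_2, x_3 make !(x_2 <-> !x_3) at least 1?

2

value 1: 2 assignments (counts)
value 3/4: 4 assignments
value 1/2: 6 assignments
value 1/4: 8 assignments
value 0: 5 assignments
So 2 of the 25 assignments meet the threshold.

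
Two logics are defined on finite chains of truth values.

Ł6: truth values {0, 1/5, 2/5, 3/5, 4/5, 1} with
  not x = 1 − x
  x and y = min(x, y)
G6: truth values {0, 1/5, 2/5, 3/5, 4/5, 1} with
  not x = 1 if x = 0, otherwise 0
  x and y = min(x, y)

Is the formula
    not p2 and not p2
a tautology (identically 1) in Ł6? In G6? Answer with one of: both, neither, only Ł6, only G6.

neither

In Ł6: at p2 = 1/5 the value is 4/5 — not a tautology.
In G6: at p2 = 1/5 the value is 0 — not a tautology.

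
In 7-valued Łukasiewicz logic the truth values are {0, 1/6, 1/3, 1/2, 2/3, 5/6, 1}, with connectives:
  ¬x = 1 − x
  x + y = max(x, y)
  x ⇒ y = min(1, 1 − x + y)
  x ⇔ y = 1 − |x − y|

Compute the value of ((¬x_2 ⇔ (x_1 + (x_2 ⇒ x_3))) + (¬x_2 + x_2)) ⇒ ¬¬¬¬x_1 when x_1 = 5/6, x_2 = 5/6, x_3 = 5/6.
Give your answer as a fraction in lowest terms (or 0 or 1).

¬x_2 = ¬5/6 = 1/6
x_2 ⇒ x_3 = 5/6 ⇒ 5/6 = 1
x_1 + (x_2 ⇒ x_3) = 5/6 + 1 = 1
¬x_2 ⇔ (x_1 + (x_2 ⇒ x_3)) = 1/6 ⇔ 1 = 1/6
¬x_2 = ¬5/6 = 1/6
¬x_2 + x_2 = 1/6 + 5/6 = 5/6
(¬x_2 ⇔ (x_1 + (x_2 ⇒ x_3))) + (¬x_2 + x_2) = 1/6 + 5/6 = 5/6
¬x_1 = ¬5/6 = 1/6
¬¬x_1 = ¬1/6 = 5/6
¬¬¬x_1 = ¬5/6 = 1/6
¬¬¬¬x_1 = ¬1/6 = 5/6
((¬x_2 ⇔ (x_1 + (x_2 ⇒ x_3))) + (¬x_2 + x_2)) ⇒ ¬¬¬¬x_1 = 5/6 ⇒ 5/6 = 1

1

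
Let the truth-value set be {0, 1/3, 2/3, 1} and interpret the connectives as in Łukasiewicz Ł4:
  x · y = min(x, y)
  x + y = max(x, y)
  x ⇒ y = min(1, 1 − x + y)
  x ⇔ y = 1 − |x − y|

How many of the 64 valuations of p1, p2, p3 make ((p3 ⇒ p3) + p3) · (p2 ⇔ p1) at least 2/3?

value 1: 16 assignments (counts)
value 2/3: 24 assignments (counts)
value 1/3: 16 assignments
value 0: 8 assignments
So 40 of the 64 assignments meet the threshold.

40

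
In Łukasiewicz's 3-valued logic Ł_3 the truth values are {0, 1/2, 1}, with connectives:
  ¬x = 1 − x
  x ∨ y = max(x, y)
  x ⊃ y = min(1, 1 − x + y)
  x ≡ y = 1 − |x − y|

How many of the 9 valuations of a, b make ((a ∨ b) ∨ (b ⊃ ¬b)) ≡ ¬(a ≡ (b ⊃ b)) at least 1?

a = 0, b = 0 ↦ 1  ≥
a = 0, b = 1/2 ↦ 1  ≥
a = 0, b = 1 ↦ 1  ≥
a = 1/2, b = 0 ↦ 1/2  <
a = 1/2, b = 1/2 ↦ 1/2  <
a = 1/2, b = 1 ↦ 1/2  <
a = 1, b = 0 ↦ 0  <
a = 1, b = 1/2 ↦ 0  <
a = 1, b = 1 ↦ 0  <
So 3 of the 9 assignments meet the threshold.

3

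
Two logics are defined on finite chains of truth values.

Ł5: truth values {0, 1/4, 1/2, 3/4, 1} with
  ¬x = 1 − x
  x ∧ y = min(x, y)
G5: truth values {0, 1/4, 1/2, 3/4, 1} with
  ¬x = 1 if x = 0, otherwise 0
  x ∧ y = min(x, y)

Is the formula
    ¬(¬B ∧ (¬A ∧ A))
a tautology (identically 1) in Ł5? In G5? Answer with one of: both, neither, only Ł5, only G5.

only G5

In Ł5: at A = 1/4, B = 0 the value is 3/4 — not a tautology.
In G5: every assignment gives 1 — tautology.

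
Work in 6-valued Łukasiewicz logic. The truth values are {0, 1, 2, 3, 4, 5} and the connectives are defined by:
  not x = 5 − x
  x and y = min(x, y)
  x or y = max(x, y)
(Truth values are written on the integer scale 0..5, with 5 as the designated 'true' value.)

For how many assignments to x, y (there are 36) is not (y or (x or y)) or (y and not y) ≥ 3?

9

value 5: 1 assignment (counts)
value 4: 3 assignments (counts)
value 3: 5 assignments (counts)
value 2: 11 assignments
value 1: 9 assignments
value 0: 7 assignments
So 9 of the 36 assignments meet the threshold.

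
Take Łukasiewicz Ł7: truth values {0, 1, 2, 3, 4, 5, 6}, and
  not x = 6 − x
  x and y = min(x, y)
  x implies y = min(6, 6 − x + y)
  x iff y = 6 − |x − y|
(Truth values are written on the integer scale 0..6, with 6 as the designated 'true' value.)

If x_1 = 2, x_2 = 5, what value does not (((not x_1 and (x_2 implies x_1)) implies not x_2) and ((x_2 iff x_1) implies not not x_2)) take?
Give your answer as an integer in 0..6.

2

not x_1 = not 2 = 4
x_2 implies x_1 = 5 implies 2 = 3
not x_1 and (x_2 implies x_1) = 4 and 3 = 3
not x_2 = not 5 = 1
(not x_1 and (x_2 implies x_1)) implies not x_2 = 3 implies 1 = 4
x_2 iff x_1 = 5 iff 2 = 3
not x_2 = not 5 = 1
not not x_2 = not 1 = 5
(x_2 iff x_1) implies not not x_2 = 3 implies 5 = 6
((not x_1 and (x_2 implies x_1)) implies not x_2) and ((x_2 iff x_1) implies not not x_2) = 4 and 6 = 4
not (((not x_1 and (x_2 implies x_1)) implies not x_2) and ((x_2 iff x_1) implies not not x_2)) = not 4 = 2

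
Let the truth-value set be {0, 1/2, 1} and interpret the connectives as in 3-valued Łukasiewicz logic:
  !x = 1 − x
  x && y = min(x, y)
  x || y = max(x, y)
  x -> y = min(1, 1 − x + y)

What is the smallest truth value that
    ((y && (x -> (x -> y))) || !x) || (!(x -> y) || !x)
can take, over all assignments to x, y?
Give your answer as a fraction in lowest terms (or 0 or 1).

Take x = 1/2, y = 0:
x -> y = 1/2 -> 0 = 1/2
x -> (x -> y) = 1/2 -> 1/2 = 1
y && (x -> (x -> y)) = 0 && 1 = 0
!x = !1/2 = 1/2
(y && (x -> (x -> y))) || !x = 0 || 1/2 = 1/2
x -> y = 1/2 -> 0 = 1/2
!(x -> y) = !1/2 = 1/2
!x = !1/2 = 1/2
!(x -> y) || !x = 1/2 || 1/2 = 1/2
((y && (x -> (x -> y))) || !x) || (!(x -> y) || !x) = 1/2 || 1/2 = 1/2
No assignment yields a value below 1/2, so this is the minimum.

1/2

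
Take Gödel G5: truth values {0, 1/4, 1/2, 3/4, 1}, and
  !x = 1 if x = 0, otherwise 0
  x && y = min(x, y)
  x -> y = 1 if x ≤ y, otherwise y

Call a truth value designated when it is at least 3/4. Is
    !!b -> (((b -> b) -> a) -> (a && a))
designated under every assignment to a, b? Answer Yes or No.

At a = 1/4, b = 1/4, for instance:
!b = !1/4 = 0
!!b = !0 = 1
b -> b = 1/4 -> 1/4 = 1
(b -> b) -> a = 1 -> 1/4 = 1/4
a && a = 1/4 && 1/4 = 1/4
((b -> b) -> a) -> (a && a) = 1/4 -> 1/4 = 1
!!b -> (((b -> b) -> a) -> (a && a)) = 1 -> 1 = 1
and checking the remaining 24 assignments likewise gives ≥ 3/4 in every case.

Yes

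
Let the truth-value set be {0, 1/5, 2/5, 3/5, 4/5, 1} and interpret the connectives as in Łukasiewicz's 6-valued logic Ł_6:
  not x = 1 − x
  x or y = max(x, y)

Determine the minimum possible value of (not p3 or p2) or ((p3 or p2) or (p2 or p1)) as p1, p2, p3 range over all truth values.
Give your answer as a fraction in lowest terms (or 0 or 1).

Take p1 = 0, p2 = 0, p3 = 2/5:
not p3 = not 2/5 = 3/5
not p3 or p2 = 3/5 or 0 = 3/5
p3 or p2 = 2/5 or 0 = 2/5
p2 or p1 = 0 or 0 = 0
(p3 or p2) or (p2 or p1) = 2/5 or 0 = 2/5
(not p3 or p2) or ((p3 or p2) or (p2 or p1)) = 3/5 or 2/5 = 3/5
No assignment yields a value below 3/5, so this is the minimum.

3/5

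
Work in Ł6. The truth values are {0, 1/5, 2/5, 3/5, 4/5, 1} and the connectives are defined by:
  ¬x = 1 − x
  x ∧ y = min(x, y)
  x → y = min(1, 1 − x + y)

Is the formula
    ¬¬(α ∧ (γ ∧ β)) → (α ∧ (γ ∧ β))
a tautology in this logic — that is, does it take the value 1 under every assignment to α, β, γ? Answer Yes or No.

Yes

At α = 0, β = 4/5, γ = 1/5, for instance:
γ ∧ β = 1/5 ∧ 4/5 = 1/5
α ∧ (γ ∧ β) = 0 ∧ 1/5 = 0
¬(α ∧ (γ ∧ β)) = ¬0 = 1
¬¬(α ∧ (γ ∧ β)) = ¬1 = 0
¬¬(α ∧ (γ ∧ β)) → (α ∧ (γ ∧ β)) = 0 → 0 = 1
and checking the remaining 215 assignments likewise gives ≥ 1 in every case.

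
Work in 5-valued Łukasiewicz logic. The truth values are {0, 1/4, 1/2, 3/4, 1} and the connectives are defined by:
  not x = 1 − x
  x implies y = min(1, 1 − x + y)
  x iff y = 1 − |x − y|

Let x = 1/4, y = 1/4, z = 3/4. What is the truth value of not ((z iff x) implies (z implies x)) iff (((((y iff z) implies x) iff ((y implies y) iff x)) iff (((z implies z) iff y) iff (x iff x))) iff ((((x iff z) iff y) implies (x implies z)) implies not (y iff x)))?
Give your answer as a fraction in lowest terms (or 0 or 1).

z iff x = 3/4 iff 1/4 = 1/2
z implies x = 3/4 implies 1/4 = 1/2
(z iff x) implies (z implies x) = 1/2 implies 1/2 = 1
not ((z iff x) implies (z implies x)) = not 1 = 0
y iff z = 1/4 iff 3/4 = 1/2
(y iff z) implies x = 1/2 implies 1/4 = 3/4
y implies y = 1/4 implies 1/4 = 1
(y implies y) iff x = 1 iff 1/4 = 1/4
((y iff z) implies x) iff ((y implies y) iff x) = 3/4 iff 1/4 = 1/2
z implies z = 3/4 implies 3/4 = 1
(z implies z) iff y = 1 iff 1/4 = 1/4
x iff x = 1/4 iff 1/4 = 1
((z implies z) iff y) iff (x iff x) = 1/4 iff 1 = 1/4
(((y iff z) implies x) iff ((y implies y) iff x)) iff (((z implies z) iff y) iff (x iff x)) = 1/2 iff 1/4 = 3/4
x iff z = 1/4 iff 3/4 = 1/2
(x iff z) iff y = 1/2 iff 1/4 = 3/4
x implies z = 1/4 implies 3/4 = 1
((x iff z) iff y) implies (x implies z) = 3/4 implies 1 = 1
y iff x = 1/4 iff 1/4 = 1
not (y iff x) = not 1 = 0
(((x iff z) iff y) implies (x implies z)) implies not (y iff x) = 1 implies 0 = 0
((((y iff z) implies x) iff ((y implies y) iff x)) iff (((z implies z) iff y) iff (x iff x))) iff ((((x iff z) iff y) implies (x implies z)) implies not (y iff x)) = 3/4 iff 0 = 1/4
not ((z iff x) implies (z implies x)) iff (((((y iff z) implies x) iff ((y implies y) iff x)) iff (((z implies z) iff y) iff (x iff x))) iff ((((x iff z) iff y) implies (x implies z)) implies not (y iff x))) = 0 iff 1/4 = 3/4

3/4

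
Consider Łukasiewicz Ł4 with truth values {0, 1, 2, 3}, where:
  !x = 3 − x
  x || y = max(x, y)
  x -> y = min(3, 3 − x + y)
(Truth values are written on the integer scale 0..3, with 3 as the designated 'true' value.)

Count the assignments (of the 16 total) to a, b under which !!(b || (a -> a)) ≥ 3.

a = 0, b = 0 ↦ 3  ≥
a = 0, b = 1 ↦ 3  ≥
a = 0, b = 2 ↦ 3  ≥
a = 0, b = 3 ↦ 3  ≥
a = 1, b = 0 ↦ 3  ≥
a = 1, b = 1 ↦ 3  ≥
a = 1, b = 2 ↦ 3  ≥
a = 1, b = 3 ↦ 3  ≥
a = 2, b = 0 ↦ 3  ≥
a = 2, b = 1 ↦ 3  ≥
a = 2, b = 2 ↦ 3  ≥
a = 2, b = 3 ↦ 3  ≥
a = 3, b = 0 ↦ 3  ≥
a = 3, b = 1 ↦ 3  ≥
a = 3, b = 2 ↦ 3  ≥
a = 3, b = 3 ↦ 3  ≥
So 16 of the 16 assignments meet the threshold.

16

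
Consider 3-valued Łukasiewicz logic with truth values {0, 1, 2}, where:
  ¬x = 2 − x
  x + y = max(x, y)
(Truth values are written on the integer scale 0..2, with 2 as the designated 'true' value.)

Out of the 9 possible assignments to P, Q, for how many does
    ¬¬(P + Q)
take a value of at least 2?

P = 0, Q = 0 ↦ 0  <
P = 0, Q = 1 ↦ 1  <
P = 0, Q = 2 ↦ 2  ≥
P = 1, Q = 0 ↦ 1  <
P = 1, Q = 1 ↦ 1  <
P = 1, Q = 2 ↦ 2  ≥
P = 2, Q = 0 ↦ 2  ≥
P = 2, Q = 1 ↦ 2  ≥
P = 2, Q = 2 ↦ 2  ≥
So 5 of the 9 assignments meet the threshold.

5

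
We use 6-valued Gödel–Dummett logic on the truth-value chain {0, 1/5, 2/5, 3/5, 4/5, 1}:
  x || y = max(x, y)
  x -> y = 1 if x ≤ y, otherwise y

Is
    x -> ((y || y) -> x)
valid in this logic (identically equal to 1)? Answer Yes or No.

At x = 0, y = 4/5, for instance:
y || y = 4/5 || 4/5 = 4/5
(y || y) -> x = 4/5 -> 0 = 0
x -> ((y || y) -> x) = 0 -> 0 = 1
and checking the remaining 35 assignments likewise gives ≥ 1 in every case.

Yes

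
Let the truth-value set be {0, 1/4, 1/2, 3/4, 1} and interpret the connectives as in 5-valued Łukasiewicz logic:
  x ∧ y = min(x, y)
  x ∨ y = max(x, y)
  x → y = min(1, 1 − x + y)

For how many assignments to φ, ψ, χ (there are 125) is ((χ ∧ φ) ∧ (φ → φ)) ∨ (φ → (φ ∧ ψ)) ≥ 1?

79

value 1: 79 assignments (counts)
value 3/4: 26 assignments
value 1/2: 14 assignments
value 1/4: 5 assignments
value 0: 1 assignment
So 79 of the 125 assignments meet the threshold.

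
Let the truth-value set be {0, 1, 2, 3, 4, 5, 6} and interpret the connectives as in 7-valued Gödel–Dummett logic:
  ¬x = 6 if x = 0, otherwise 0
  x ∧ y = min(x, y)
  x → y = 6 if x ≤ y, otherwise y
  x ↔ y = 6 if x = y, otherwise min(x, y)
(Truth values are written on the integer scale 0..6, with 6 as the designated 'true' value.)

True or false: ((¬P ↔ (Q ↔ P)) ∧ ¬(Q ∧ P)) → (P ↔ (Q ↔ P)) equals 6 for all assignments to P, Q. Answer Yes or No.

Counterexample: take P = 0, Q = 0.
¬P = ¬0 = 6
Q ↔ P = 0 ↔ 0 = 6
¬P ↔ (Q ↔ P) = 6 ↔ 6 = 6
Q ∧ P = 0 ∧ 0 = 0
¬(Q ∧ P) = ¬0 = 6
(¬P ↔ (Q ↔ P)) ∧ ¬(Q ∧ P) = 6 ∧ 6 = 6
Q ↔ P = 0 ↔ 0 = 6
P ↔ (Q ↔ P) = 0 ↔ 6 = 0
((¬P ↔ (Q ↔ P)) ∧ ¬(Q ∧ P)) → (P ↔ (Q ↔ P)) = 6 → 0 = 0
This gives 0 ≠ 6.

No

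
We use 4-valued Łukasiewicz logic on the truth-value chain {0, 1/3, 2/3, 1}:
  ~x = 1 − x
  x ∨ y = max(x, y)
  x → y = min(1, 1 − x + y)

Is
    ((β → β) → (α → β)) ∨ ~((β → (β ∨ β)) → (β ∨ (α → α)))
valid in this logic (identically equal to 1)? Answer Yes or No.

No

Counterexample: take α = 1/3, β = 0.
β → β = 0 → 0 = 1
α → β = 1/3 → 0 = 2/3
(β → β) → (α → β) = 1 → 2/3 = 2/3
β ∨ β = 0 ∨ 0 = 0
β → (β ∨ β) = 0 → 0 = 1
α → α = 1/3 → 1/3 = 1
β ∨ (α → α) = 0 ∨ 1 = 1
(β → (β ∨ β)) → (β ∨ (α → α)) = 1 → 1 = 1
~((β → (β ∨ β)) → (β ∨ (α → α))) = ~1 = 0
((β → β) → (α → β)) ∨ ~((β → (β ∨ β)) → (β ∨ (α → α))) = 2/3 ∨ 0 = 2/3
This gives 2/3 ≠ 1.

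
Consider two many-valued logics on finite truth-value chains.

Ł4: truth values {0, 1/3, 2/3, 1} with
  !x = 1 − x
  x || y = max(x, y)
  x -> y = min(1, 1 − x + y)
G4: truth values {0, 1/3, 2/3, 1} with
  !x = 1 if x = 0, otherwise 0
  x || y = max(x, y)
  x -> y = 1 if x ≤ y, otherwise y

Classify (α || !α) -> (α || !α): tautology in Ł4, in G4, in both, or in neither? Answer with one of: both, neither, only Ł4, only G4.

both

In Ł4: every assignment gives 1 — tautology.
In G4: every assignment gives 1 — tautology.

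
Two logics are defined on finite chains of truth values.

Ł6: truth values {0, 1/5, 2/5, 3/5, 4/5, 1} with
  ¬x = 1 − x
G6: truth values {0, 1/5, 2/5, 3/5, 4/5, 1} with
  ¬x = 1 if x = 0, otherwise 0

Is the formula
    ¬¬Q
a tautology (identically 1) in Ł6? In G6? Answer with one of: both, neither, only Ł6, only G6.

In Ł6: at Q = 0 the value is 0 — not a tautology.
In G6: at Q = 0 the value is 0 — not a tautology.

neither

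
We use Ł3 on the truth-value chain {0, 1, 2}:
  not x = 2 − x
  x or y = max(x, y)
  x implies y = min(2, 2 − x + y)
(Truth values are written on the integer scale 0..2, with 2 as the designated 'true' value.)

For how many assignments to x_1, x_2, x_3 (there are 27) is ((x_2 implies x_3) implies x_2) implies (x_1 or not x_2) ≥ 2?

value 2: 19 assignments (counts)
value 1: 5 assignments
value 0: 3 assignments
So 19 of the 27 assignments meet the threshold.

19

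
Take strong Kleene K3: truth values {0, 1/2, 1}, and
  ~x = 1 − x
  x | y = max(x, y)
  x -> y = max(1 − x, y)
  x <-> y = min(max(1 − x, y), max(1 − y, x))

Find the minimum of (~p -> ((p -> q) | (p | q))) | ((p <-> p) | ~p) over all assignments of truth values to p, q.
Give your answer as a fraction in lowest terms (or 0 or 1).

1/2

Take p = 1/2, q = 0:
~p = ~1/2 = 1/2
p -> q = 1/2 -> 0 = 1/2
p | q = 1/2 | 0 = 1/2
(p -> q) | (p | q) = 1/2 | 1/2 = 1/2
~p -> ((p -> q) | (p | q)) = 1/2 -> 1/2 = 1/2
p <-> p = 1/2 <-> 1/2 = 1/2
~p = ~1/2 = 1/2
(p <-> p) | ~p = 1/2 | 1/2 = 1/2
(~p -> ((p -> q) | (p | q))) | ((p <-> p) | ~p) = 1/2 | 1/2 = 1/2
No assignment yields a value below 1/2, so this is the minimum.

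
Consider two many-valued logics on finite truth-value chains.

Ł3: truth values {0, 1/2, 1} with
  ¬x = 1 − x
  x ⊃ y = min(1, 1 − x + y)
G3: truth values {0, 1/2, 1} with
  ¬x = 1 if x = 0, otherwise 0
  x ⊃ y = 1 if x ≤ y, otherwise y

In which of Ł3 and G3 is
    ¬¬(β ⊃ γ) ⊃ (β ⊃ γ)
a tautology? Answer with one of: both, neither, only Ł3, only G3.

In Ł3: every assignment gives 1 — tautology.
In G3: at β = 1, γ = 1/2 the value is 1/2 — not a tautology.

only Ł3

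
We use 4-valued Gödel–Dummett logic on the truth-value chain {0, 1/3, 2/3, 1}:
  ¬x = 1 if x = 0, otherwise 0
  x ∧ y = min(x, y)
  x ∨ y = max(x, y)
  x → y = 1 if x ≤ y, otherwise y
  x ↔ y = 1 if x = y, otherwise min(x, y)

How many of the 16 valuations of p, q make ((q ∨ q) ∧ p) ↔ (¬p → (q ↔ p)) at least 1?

4

p = 0, q = 0 ↦ 0  <
p = 0, q = 1/3 ↦ 1  ≥
p = 0, q = 2/3 ↦ 1  ≥
p = 0, q = 1 ↦ 1  ≥
p = 1/3, q = 0 ↦ 0  <
p = 1/3, q = 1/3 ↦ 1/3  <
p = 1/3, q = 2/3 ↦ 1/3  <
p = 1/3, q = 1 ↦ 1/3  <
p = 2/3, q = 0 ↦ 0  <
p = 2/3, q = 1/3 ↦ 1/3  <
p = 2/3, q = 2/3 ↦ 2/3  <
p = 2/3, q = 1 ↦ 2/3  <
p = 1, q = 0 ↦ 0  <
p = 1, q = 1/3 ↦ 1/3  <
p = 1, q = 2/3 ↦ 2/3  <
p = 1, q = 1 ↦ 1  ≥
So 4 of the 16 assignments meet the threshold.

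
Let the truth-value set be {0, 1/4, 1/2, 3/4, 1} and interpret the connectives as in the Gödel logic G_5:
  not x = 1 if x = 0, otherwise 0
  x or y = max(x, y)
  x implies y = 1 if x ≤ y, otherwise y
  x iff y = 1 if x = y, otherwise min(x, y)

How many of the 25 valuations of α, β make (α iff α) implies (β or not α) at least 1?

value 1: 9 assignments (counts)
value 3/4: 4 assignments
value 1/2: 4 assignments
value 1/4: 4 assignments
value 0: 4 assignments
So 9 of the 25 assignments meet the threshold.

9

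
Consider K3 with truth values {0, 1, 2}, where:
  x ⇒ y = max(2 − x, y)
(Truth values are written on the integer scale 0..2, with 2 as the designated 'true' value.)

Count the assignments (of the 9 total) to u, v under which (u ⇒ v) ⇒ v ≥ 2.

4

u = 0, v = 0 ↦ 0  <
u = 0, v = 1 ↦ 1  <
u = 0, v = 2 ↦ 2  ≥
u = 1, v = 0 ↦ 1  <
u = 1, v = 1 ↦ 1  <
u = 1, v = 2 ↦ 2  ≥
u = 2, v = 0 ↦ 2  ≥
u = 2, v = 1 ↦ 1  <
u = 2, v = 2 ↦ 2  ≥
So 4 of the 9 assignments meet the threshold.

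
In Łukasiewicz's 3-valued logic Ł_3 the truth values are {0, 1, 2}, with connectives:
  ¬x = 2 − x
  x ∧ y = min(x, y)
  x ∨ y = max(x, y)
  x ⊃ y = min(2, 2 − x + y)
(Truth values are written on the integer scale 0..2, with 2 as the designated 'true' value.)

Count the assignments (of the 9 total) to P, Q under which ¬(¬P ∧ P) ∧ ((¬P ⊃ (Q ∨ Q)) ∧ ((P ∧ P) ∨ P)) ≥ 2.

3

P = 0, Q = 0 ↦ 0  <
P = 0, Q = 1 ↦ 0  <
P = 0, Q = 2 ↦ 0  <
P = 1, Q = 0 ↦ 1  <
P = 1, Q = 1 ↦ 1  <
P = 1, Q = 2 ↦ 1  <
P = 2, Q = 0 ↦ 2  ≥
P = 2, Q = 1 ↦ 2  ≥
P = 2, Q = 2 ↦ 2  ≥
So 3 of the 9 assignments meet the threshold.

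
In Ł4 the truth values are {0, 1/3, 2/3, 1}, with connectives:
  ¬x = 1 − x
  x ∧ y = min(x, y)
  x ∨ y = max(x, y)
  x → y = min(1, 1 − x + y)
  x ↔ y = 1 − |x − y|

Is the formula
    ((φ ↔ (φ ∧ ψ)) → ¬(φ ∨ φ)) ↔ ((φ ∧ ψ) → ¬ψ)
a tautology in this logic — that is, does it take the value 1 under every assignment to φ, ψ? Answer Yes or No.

No

Counterexample: take φ = 1/3, ψ = 1/3.
φ ∧ ψ = 1/3 ∧ 1/3 = 1/3
φ ↔ (φ ∧ ψ) = 1/3 ↔ 1/3 = 1
φ ∨ φ = 1/3 ∨ 1/3 = 1/3
¬(φ ∨ φ) = ¬1/3 = 2/3
(φ ↔ (φ ∧ ψ)) → ¬(φ ∨ φ) = 1 → 2/3 = 2/3
φ ∧ ψ = 1/3 ∧ 1/3 = 1/3
¬ψ = ¬1/3 = 2/3
(φ ∧ ψ) → ¬ψ = 1/3 → 2/3 = 1
((φ ↔ (φ ∧ ψ)) → ¬(φ ∨ φ)) ↔ ((φ ∧ ψ) → ¬ψ) = 2/3 ↔ 1 = 2/3
This gives 2/3 ≠ 1.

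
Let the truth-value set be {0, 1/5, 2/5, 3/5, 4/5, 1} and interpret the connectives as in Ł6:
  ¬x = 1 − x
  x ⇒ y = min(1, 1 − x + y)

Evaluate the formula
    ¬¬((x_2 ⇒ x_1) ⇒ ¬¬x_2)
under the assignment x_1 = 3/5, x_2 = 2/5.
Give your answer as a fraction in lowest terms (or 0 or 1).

x_2 ⇒ x_1 = 2/5 ⇒ 3/5 = 1
¬x_2 = ¬2/5 = 3/5
¬¬x_2 = ¬3/5 = 2/5
(x_2 ⇒ x_1) ⇒ ¬¬x_2 = 1 ⇒ 2/5 = 2/5
¬((x_2 ⇒ x_1) ⇒ ¬¬x_2) = ¬2/5 = 3/5
¬¬((x_2 ⇒ x_1) ⇒ ¬¬x_2) = ¬3/5 = 2/5

2/5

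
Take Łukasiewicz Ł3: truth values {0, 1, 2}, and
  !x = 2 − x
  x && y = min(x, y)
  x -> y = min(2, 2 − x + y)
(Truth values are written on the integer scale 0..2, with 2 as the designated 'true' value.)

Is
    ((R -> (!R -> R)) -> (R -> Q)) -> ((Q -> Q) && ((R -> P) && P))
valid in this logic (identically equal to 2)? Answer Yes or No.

Counterexample: take P = 0, Q = 0, R = 0.
!R = !0 = 2
!R -> R = 2 -> 0 = 0
R -> (!R -> R) = 0 -> 0 = 2
R -> Q = 0 -> 0 = 2
(R -> (!R -> R)) -> (R -> Q) = 2 -> 2 = 2
Q -> Q = 0 -> 0 = 2
R -> P = 0 -> 0 = 2
(R -> P) && P = 2 && 0 = 0
(Q -> Q) && ((R -> P) && P) = 2 && 0 = 0
((R -> (!R -> R)) -> (R -> Q)) -> ((Q -> Q) && ((R -> P) && P)) = 2 -> 0 = 0
This gives 0 ≠ 2.

No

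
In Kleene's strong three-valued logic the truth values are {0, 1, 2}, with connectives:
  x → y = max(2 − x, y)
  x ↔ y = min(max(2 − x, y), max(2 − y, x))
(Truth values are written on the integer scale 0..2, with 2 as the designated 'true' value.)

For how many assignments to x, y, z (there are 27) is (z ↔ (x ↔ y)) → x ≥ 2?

11

value 2: 11 assignments (counts)
value 1: 14 assignments
value 0: 2 assignments
So 11 of the 27 assignments meet the threshold.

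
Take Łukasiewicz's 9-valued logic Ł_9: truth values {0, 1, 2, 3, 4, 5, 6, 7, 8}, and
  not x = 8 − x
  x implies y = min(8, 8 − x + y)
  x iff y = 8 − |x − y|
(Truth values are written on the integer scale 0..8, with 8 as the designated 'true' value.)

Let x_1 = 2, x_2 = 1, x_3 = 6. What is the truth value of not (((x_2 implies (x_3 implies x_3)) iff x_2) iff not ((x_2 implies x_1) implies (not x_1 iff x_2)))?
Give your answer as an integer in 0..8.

x_3 implies x_3 = 6 implies 6 = 8
x_2 implies (x_3 implies x_3) = 1 implies 8 = 8
(x_2 implies (x_3 implies x_3)) iff x_2 = 8 iff 1 = 1
x_2 implies x_1 = 1 implies 2 = 8
not x_1 = not 2 = 6
not x_1 iff x_2 = 6 iff 1 = 3
(x_2 implies x_1) implies (not x_1 iff x_2) = 8 implies 3 = 3
not ((x_2 implies x_1) implies (not x_1 iff x_2)) = not 3 = 5
((x_2 implies (x_3 implies x_3)) iff x_2) iff not ((x_2 implies x_1) implies (not x_1 iff x_2)) = 1 iff 5 = 4
not (((x_2 implies (x_3 implies x_3)) iff x_2) iff not ((x_2 implies x_1) implies (not x_1 iff x_2))) = not 4 = 4

4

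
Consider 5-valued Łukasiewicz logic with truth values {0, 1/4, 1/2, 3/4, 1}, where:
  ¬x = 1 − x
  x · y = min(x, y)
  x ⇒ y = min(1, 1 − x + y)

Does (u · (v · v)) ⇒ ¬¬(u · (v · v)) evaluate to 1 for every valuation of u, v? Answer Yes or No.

Yes

At u = 3/4, v = 0, for instance:
v · v = 0 · 0 = 0
u · (v · v) = 3/4 · 0 = 0
¬(u · (v · v)) = ¬0 = 1
¬¬(u · (v · v)) = ¬1 = 0
(u · (v · v)) ⇒ ¬¬(u · (v · v)) = 0 ⇒ 0 = 1
and checking the remaining 24 assignments likewise gives ≥ 1 in every case.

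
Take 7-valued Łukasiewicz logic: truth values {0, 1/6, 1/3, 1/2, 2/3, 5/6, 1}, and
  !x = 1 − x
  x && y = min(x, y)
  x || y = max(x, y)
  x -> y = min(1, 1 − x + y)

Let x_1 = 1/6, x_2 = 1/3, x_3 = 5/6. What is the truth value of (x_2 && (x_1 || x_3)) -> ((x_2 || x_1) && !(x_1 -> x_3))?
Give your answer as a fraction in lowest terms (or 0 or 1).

2/3

x_1 || x_3 = 1/6 || 5/6 = 5/6
x_2 && (x_1 || x_3) = 1/3 && 5/6 = 1/3
x_2 || x_1 = 1/3 || 1/6 = 1/3
x_1 -> x_3 = 1/6 -> 5/6 = 1
!(x_1 -> x_3) = !1 = 0
(x_2 || x_1) && !(x_1 -> x_3) = 1/3 && 0 = 0
(x_2 && (x_1 || x_3)) -> ((x_2 || x_1) && !(x_1 -> x_3)) = 1/3 -> 0 = 2/3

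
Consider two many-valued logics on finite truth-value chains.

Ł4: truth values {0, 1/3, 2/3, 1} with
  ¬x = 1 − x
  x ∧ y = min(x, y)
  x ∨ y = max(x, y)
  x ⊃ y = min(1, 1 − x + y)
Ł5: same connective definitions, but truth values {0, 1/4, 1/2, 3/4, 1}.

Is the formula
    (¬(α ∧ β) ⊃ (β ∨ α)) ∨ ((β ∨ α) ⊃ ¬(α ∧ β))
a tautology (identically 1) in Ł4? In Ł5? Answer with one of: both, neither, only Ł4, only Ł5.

both

In Ł4: every assignment gives 1 — tautology.
In Ł5: every assignment gives 1 — tautology.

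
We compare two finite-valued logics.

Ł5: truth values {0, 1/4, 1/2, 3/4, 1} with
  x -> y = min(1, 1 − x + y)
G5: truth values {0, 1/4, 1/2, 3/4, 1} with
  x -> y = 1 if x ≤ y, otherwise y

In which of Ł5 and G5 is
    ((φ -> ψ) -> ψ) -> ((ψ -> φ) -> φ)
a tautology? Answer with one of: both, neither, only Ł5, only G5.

In Ł5: every assignment gives 1 — tautology.
In G5: at φ = 1/4, ψ = 0 the value is 1/4 — not a tautology.

only Ł5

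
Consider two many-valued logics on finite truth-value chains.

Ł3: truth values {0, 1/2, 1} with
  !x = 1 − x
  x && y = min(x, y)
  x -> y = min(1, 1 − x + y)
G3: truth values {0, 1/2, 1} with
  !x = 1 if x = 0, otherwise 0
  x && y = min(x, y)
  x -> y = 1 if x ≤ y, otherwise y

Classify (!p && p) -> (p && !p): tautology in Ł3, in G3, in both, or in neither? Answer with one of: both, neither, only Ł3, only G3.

In Ł3: every assignment gives 1 — tautology.
In G3: every assignment gives 1 — tautology.

both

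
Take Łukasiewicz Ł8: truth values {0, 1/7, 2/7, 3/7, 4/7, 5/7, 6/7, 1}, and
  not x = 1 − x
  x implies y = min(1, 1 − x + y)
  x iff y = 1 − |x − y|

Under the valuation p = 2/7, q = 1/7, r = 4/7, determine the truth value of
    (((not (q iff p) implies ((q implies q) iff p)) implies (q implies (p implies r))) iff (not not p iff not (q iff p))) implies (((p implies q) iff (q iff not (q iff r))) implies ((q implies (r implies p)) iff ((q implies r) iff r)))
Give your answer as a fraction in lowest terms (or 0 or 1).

6/7

q iff p = 1/7 iff 2/7 = 6/7
not (q iff p) = not 6/7 = 1/7
q implies q = 1/7 implies 1/7 = 1
(q implies q) iff p = 1 iff 2/7 = 2/7
not (q iff p) implies ((q implies q) iff p) = 1/7 implies 2/7 = 1
p implies r = 2/7 implies 4/7 = 1
q implies (p implies r) = 1/7 implies 1 = 1
(not (q iff p) implies ((q implies q) iff p)) implies (q implies (p implies r)) = 1 implies 1 = 1
not p = not 2/7 = 5/7
not not p = not 5/7 = 2/7
q iff p = 1/7 iff 2/7 = 6/7
not (q iff p) = not 6/7 = 1/7
not not p iff not (q iff p) = 2/7 iff 1/7 = 6/7
((not (q iff p) implies ((q implies q) iff p)) implies (q implies (p implies r))) iff (not not p iff not (q iff p)) = 1 iff 6/7 = 6/7
p implies q = 2/7 implies 1/7 = 6/7
q iff r = 1/7 iff 4/7 = 4/7
not (q iff r) = not 4/7 = 3/7
q iff not (q iff r) = 1/7 iff 3/7 = 5/7
(p implies q) iff (q iff not (q iff r)) = 6/7 iff 5/7 = 6/7
r implies p = 4/7 implies 2/7 = 5/7
q implies (r implies p) = 1/7 implies 5/7 = 1
q implies r = 1/7 implies 4/7 = 1
(q implies r) iff r = 1 iff 4/7 = 4/7
(q implies (r implies p)) iff ((q implies r) iff r) = 1 iff 4/7 = 4/7
((p implies q) iff (q iff not (q iff r))) implies ((q implies (r implies p)) iff ((q implies r) iff r)) = 6/7 implies 4/7 = 5/7
(((not (q iff p) implies ((q implies q) iff p)) implies (q implies (p implies r))) iff (not not p iff not (q iff p))) implies (((p implies q) iff (q iff not (q iff r))) implies ((q implies (r implies p)) iff ((q implies r) iff r))) = 6/7 implies 5/7 = 6/7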